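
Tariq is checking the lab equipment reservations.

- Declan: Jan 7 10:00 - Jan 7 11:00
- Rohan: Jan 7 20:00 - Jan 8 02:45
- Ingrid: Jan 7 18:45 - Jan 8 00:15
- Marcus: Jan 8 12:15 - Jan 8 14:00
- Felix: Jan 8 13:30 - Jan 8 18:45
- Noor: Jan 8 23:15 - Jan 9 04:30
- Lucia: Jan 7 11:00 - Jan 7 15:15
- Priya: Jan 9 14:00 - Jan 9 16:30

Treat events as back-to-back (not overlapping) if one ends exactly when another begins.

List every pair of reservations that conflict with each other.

Felix & Marcus, Ingrid & Rohan

Check each pair: they overlap iff neither finishes before the other starts.
Sorted by start: Declan, Lucia, Ingrid, Rohan, Marcus, Felix, Noor, Priya.
Lucia starts exactly when Declan ends (back-to-back, no overlap); Declan is clear from here.
Ingrid starts after Lucia ends; Lucia is clear from here.
Rohan starts before Ingrid ends → Ingrid and Rohan overlap.
Marcus starts after Ingrid ends; Ingrid is clear from here.
Marcus starts after Rohan ends; Rohan is clear from here.
Felix starts before Marcus ends → Marcus and Felix overlap.
Noor starts after Marcus ends; Marcus is clear from here.
Noor starts after Felix ends; Felix is clear from here.
Priya starts after Noor ends.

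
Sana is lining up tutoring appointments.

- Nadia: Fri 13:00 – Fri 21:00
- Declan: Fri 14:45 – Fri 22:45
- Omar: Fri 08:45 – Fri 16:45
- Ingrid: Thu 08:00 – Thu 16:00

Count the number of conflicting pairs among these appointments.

Sorted by start: Ingrid, Omar, Nadia, Declan.
Omar starts after Ingrid ends; Ingrid is clear from here.
Nadia starts before Omar ends → Omar and Nadia overlap.
Declan starts before Omar ends → Omar and Declan overlap.
Declan starts before Nadia ends → Nadia and Declan overlap.
Overlapping pairs: Declan & Nadia, Declan & Omar, Nadia & Omar — 3 in total.

3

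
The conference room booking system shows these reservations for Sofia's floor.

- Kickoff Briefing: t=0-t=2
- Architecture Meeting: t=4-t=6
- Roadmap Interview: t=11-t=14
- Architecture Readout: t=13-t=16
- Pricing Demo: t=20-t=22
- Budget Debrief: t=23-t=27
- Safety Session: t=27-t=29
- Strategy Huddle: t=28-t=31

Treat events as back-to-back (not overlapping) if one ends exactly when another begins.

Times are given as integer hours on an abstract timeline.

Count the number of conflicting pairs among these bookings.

Sorted by start: Kickoff Briefing, Architecture Meeting, Roadmap Interview, Architecture Readout, Pricing Demo, Budget Debrief, Safety Session, Strategy Huddle.
Architecture Meeting starts after Kickoff Briefing ends — done with Kickoff Briefing.
Roadmap Interview starts after Architecture Meeting ends — done with Architecture Meeting.
Architecture Readout starts before Roadmap Interview ends → Roadmap Interview and Architecture Readout overlap.
Pricing Demo starts after Roadmap Interview ends — done with Roadmap Interview.
Pricing Demo starts after Architecture Readout ends — done with Architecture Readout.
Budget Debrief starts after Pricing Demo ends — done with Pricing Demo.
Safety Session starts exactly when Budget Debrief ends (back-to-back, no overlap) — done with Budget Debrief.
Strategy Huddle starts before Safety Session ends → Safety Session and Strategy Huddle overlap.
Overlapping pairs: Architecture Readout & Roadmap Interview, Safety Session & Strategy Huddle — 2 in total.

2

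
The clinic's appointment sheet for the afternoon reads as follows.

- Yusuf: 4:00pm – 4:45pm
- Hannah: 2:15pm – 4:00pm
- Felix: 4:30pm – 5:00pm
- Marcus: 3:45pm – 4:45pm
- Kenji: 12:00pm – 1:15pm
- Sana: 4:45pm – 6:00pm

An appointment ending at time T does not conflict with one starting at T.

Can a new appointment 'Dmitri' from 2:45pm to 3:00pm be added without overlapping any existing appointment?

Kenji: ends 1:15pm at or before Dmitri starts 2:45pm → clear.
Hannah: starts 2:15pm before Dmitri ends 3:00pm, and ends 4:00pm after Dmitri starts 2:45pm → overlap.
Marcus: starts 3:45pm at or after Dmitri ends 3:00pm → clear.
Yusuf: starts 4:00pm at or after Dmitri ends 3:00pm → clear.
Felix: starts 4:30pm at or after Dmitri ends 3:00pm → clear.
Sana: starts 4:45pm at or after Dmitri ends 3:00pm → clear.
Dmitri overlaps Hannah.

No — it overlaps Hannah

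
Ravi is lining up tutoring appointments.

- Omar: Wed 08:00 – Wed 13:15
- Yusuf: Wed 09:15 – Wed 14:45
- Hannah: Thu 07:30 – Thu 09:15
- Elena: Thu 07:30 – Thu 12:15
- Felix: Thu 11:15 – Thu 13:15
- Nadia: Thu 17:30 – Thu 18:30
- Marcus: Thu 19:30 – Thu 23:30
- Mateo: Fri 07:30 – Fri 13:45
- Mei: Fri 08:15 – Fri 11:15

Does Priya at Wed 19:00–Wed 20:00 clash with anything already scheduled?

No — it doesn't clash with anything

Omar: ends Wed 13:15 at or before Priya starts Wed 19:00 → clear.
Yusuf: ends Wed 14:45 at or before Priya starts Wed 19:00 → clear.
Hannah: starts Thu 07:30 at or after Priya ends Wed 20:00 → clear.
Elena: starts Thu 07:30 at or after Priya ends Wed 20:00 → clear.
Felix: starts Thu 11:15 at or after Priya ends Wed 20:00 → clear.
Nadia: starts Thu 17:30 at or after Priya ends Wed 20:00 → clear.
Marcus: starts Thu 19:30 at or after Priya ends Wed 20:00 → clear.
Mateo: starts Fri 07:30 at or after Priya ends Wed 20:00 → clear.
Mei: starts Fri 08:15 at or after Priya ends Wed 20:00 → clear.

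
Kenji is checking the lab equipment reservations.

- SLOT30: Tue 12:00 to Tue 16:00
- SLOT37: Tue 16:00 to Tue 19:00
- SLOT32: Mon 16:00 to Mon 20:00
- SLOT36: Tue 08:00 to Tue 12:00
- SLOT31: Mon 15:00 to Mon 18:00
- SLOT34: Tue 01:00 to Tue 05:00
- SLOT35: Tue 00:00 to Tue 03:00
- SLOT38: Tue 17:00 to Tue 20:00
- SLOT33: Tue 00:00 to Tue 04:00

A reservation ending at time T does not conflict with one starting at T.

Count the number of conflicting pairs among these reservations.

5

Sorted by start: SLOT31, SLOT32, SLOT33, SLOT35, SLOT34, SLOT36, SLOT30, SLOT37, SLOT38.
SLOT32 starts before SLOT31 ends → SLOT31 and SLOT32 overlap.
SLOT33 starts after SLOT31 ends, so nothing later overlaps SLOT31 either.
SLOT33 starts after SLOT32 ends, so nothing later overlaps SLOT32 either.
SLOT35 starts before SLOT33 ends → SLOT33 and SLOT35 overlap.
SLOT34 starts before SLOT33 ends → SLOT33 and SLOT34 overlap.
SLOT36 starts after SLOT33 ends, so nothing later overlaps SLOT33 either.
SLOT34 starts before SLOT35 ends → SLOT35 and SLOT34 overlap.
SLOT36 starts after SLOT35 ends, so nothing later overlaps SLOT35 either.
SLOT36 starts after SLOT34 ends, so nothing later overlaps SLOT34 either.
SLOT30 starts exactly when SLOT36 ends (back-to-back, no overlap), so nothing later overlaps SLOT36 either.
SLOT37 starts exactly when SLOT30 ends (back-to-back, no overlap), so nothing later overlaps SLOT30 either.
SLOT38 starts before SLOT37 ends → SLOT37 and SLOT38 overlap.
Overlapping pairs: SLOT31 & SLOT32, SLOT33 & SLOT34, SLOT33 & SLOT35, SLOT34 & SLOT35, SLOT37 & SLOT38 — 5 in total.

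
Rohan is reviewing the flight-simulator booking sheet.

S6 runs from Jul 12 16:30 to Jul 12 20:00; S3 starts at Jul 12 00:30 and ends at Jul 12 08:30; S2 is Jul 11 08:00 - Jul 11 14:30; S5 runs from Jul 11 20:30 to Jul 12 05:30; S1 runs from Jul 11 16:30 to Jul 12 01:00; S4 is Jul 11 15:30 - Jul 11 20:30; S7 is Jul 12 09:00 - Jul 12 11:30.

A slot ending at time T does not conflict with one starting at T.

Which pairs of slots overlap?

S1 & S3, S1 & S4, S1 & S5, S3 & S5

Two intervals overlap when each starts before the other ends.
Sorted by start: S2, S4, S1, S5, S3, S7, S6.
S4 starts after S2 ends — done with S2.
S1 starts before S4 ends → S4 and S1 overlap.
S5 starts exactly when S4 ends (back-to-back, no overlap) — done with S4.
S5 starts before S1 ends → S1 and S5 overlap.
S3 starts before S1 ends → S1 and S3 overlap.
S7 starts after S1 ends — done with S1.
S3 starts before S5 ends → S5 and S3 overlap.
S7 starts after S5 ends — done with S5.
S7 starts after S3 ends — done with S3.
S6 starts after S7 ends.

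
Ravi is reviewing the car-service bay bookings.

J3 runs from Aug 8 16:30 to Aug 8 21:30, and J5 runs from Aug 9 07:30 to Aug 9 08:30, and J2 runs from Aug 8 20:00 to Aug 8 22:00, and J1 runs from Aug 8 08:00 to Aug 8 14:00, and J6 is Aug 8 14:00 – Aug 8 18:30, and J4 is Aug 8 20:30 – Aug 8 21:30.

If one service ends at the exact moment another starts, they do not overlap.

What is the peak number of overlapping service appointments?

3

Sort all start/end points and keep a running count:
Aug 8 08:00 start J1 → 1
Aug 8 14:00 end J1 → 0
Aug 8 14:00 start J6 → 1
Aug 8 16:30 start J3 → 2
Aug 8 18:30 end J6 → 1
Aug 8 20:00 start J2 → 2
Aug 8 20:30 start J4 → 3
Aug 8 21:30 end J3 → 2
Aug 8 21:30 end J4 → 1
Aug 8 22:00 end J2 → 0
Aug 9 07:30 start J5 → 1
Aug 9 08:30 end J5 → 0
Peak is 3, at Aug 8 20:30 (J2, J3, J4).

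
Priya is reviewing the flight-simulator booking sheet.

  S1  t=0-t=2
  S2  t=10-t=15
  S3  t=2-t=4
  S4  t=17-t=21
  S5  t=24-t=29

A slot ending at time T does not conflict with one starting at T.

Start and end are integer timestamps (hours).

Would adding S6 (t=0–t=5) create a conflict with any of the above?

S1: starts t=0 before S6 ends t=5, and ends t=2 after S6 starts t=0 → overlap.
S3: starts t=2 before S6 ends t=5, and ends t=4 after S6 starts t=0 → overlap.
S2: starts t=10 at or after S6 ends t=5 → clear.
S4: starts t=17 at or after S6 ends t=5 → clear.
S5: starts t=24 at or after S6 ends t=5 → clear.
S6 overlaps S1, S3.

Yes — it overlaps S1, S3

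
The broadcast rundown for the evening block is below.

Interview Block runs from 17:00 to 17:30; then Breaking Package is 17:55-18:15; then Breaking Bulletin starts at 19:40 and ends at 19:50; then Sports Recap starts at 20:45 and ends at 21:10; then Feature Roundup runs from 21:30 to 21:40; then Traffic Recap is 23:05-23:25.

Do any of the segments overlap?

Two intervals overlap when each starts before the other ends.
Sorted by start: Interview Block, Breaking Package, Breaking Bulletin, Sports Recap, Feature Roundup, Traffic Recap.
Breaking Package starts after Interview Block ends, so nothing later overlaps Interview Block either.
Breaking Bulletin starts after Breaking Package ends, so nothing later overlaps Breaking Package either.
Sports Recap starts after Breaking Bulletin ends, so nothing later overlaps Breaking Bulletin either.
Feature Roundup starts after Sports Recap ends, so nothing later overlaps Sports Recap either.
Traffic Recap starts after Feature Roundup ends.
Every pair is clear; the schedule has no overlaps.

No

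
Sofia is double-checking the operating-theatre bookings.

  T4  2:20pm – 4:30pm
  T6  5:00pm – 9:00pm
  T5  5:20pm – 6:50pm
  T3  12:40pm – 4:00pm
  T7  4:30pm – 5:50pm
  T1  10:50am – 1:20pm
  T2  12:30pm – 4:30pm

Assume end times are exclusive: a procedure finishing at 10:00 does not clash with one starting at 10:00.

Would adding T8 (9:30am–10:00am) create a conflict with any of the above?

No — it doesn't clash with anything

T1: starts 10:50am at or after T8 ends 10:00am → clear.
T2: starts 12:30pm at or after T8 ends 10:00am → clear.
T3: starts 12:40pm at or after T8 ends 10:00am → clear.
T4: starts 2:20pm at or after T8 ends 10:00am → clear.
T7: starts 4:30pm at or after T8 ends 10:00am → clear.
T6: starts 5:00pm at or after T8 ends 10:00am → clear.
T5: starts 5:20pm at or after T8 ends 10:00am → clear.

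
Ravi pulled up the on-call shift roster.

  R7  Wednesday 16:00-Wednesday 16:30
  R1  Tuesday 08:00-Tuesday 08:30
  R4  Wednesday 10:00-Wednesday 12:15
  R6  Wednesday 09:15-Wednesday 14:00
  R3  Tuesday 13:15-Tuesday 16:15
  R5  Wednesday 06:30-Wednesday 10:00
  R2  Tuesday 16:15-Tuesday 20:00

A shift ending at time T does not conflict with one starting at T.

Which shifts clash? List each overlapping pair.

Sorted by start: R1, R3, R2, R5, R6, R4, R7.
R3 starts after R1 ends, so R1 has no further overlaps.
R2 starts exactly when R3 ends (back-to-back, no overlap), so R3 has no further overlaps.
R5 starts after R2 ends, so R2 has no further overlaps.
R6 starts before R5 ends → R5 and R6 overlap.
R4 starts exactly when R5 ends (back-to-back, no overlap), so R5 has no further overlaps.
R4 starts before R6 ends → R6 and R4 overlap.
R7 starts after R6 ends.
R7 starts after R4 ends.

R4 & R6, R5 & R6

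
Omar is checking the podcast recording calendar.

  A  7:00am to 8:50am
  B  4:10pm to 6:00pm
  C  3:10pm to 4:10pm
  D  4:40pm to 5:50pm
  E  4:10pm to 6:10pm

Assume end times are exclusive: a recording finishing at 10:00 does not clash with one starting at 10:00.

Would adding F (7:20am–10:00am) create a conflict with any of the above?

A: starts 7:00am before F ends 10:00am, and ends 8:50am after F starts 7:20am → overlap.
C: starts 3:10pm at or after F ends 10:00am → clear.
B: starts 4:10pm at or after F ends 10:00am → clear.
E: starts 4:10pm at or after F ends 10:00am → clear.
D: starts 4:40pm at or after F ends 10:00am → clear.
F overlaps A.

Yes — it overlaps A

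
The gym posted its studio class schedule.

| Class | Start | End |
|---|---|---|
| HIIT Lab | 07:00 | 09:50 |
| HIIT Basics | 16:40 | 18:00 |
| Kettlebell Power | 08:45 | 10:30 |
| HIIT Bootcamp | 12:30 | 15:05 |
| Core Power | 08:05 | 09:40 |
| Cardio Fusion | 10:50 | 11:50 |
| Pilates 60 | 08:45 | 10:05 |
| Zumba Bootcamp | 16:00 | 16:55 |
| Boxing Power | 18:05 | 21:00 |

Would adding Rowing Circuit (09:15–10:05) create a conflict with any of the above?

Yes — it overlaps Core Power, HIIT Lab, Kettlebell Power, Pilates 60

HIIT Lab: starts 07:00 before Rowing Circuit ends 10:05, and ends 09:50 after Rowing Circuit starts 09:15 → overlap.
Core Power: starts 08:05 before Rowing Circuit ends 10:05, and ends 09:40 after Rowing Circuit starts 09:15 → overlap.
Pilates 60: starts 08:45 before Rowing Circuit ends 10:05, and ends 10:05 after Rowing Circuit starts 09:15 → overlap.
Kettlebell Power: starts 08:45 before Rowing Circuit ends 10:05, and ends 10:30 after Rowing Circuit starts 09:15 → overlap.
Cardio Fusion: starts 10:50 at or after Rowing Circuit ends 10:05 → clear.
HIIT Bootcamp: starts 12:30 at or after Rowing Circuit ends 10:05 → clear.
Zumba Bootcamp: starts 16:00 at or after Rowing Circuit ends 10:05 → clear.
HIIT Basics: starts 16:40 at or after Rowing Circuit ends 10:05 → clear.
Boxing Power: starts 18:05 at or after Rowing Circuit ends 10:05 → clear.
Rowing Circuit overlaps Pilates 60, HIIT Lab, Core Power, Kettlebell Power.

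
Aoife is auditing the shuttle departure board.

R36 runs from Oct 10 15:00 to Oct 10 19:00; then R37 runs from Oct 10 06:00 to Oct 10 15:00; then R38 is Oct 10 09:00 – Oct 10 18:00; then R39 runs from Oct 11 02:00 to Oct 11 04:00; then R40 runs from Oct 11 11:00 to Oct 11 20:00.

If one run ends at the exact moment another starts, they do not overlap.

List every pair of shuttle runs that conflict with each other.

R36 & R38, R37 & R38

Sorted by start: R37, R38, R36, R39, R40.
R38 starts before R37 ends → R37 and R38 overlap.
R36 starts exactly when R37 ends (back-to-back, no overlap); R37 is clear from here.
R36 starts before R38 ends → R38 and R36 overlap.
R39 starts after R38 ends; R38 is clear from here.
R39 starts after R36 ends; R36 is clear from here.
R40 starts after R39 ends.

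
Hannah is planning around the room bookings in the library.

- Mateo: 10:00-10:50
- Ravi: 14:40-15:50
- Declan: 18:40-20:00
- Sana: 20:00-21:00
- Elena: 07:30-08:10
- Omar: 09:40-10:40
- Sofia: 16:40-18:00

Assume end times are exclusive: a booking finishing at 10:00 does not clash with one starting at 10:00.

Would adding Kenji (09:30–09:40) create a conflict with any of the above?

No — it doesn't clash with anything

Elena: ends 08:10 at or before Kenji starts 09:30 → clear.
Omar: starts 09:40 at or after Kenji ends 09:40 → clear.
Mateo: starts 10:00 at or after Kenji ends 09:40 → clear.
Ravi: starts 14:40 at or after Kenji ends 09:40 → clear.
Sofia: starts 16:40 at or after Kenji ends 09:40 → clear.
Declan: starts 18:40 at or after Kenji ends 09:40 → clear.
Sana: starts 20:00 at or after Kenji ends 09:40 → clear.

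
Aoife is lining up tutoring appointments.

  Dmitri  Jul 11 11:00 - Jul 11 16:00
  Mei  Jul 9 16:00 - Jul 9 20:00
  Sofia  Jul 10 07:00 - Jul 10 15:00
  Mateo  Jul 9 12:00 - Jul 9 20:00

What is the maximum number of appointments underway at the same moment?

Walk through starts and ends in time order (an end at T is processed before a start at T):
Jul 9 12:00 start Mateo → 1
Jul 9 16:00 start Mei → 2
Jul 9 20:00 end Mateo → 1
Jul 9 20:00 end Mei → 0
Jul 10 07:00 start Sofia → 1
Jul 10 15:00 end Sofia → 0
Jul 11 11:00 start Dmitri → 1
Jul 11 16:00 end Dmitri → 0
Peak is 2, at Jul 9 16:00 (Mateo, Mei).

2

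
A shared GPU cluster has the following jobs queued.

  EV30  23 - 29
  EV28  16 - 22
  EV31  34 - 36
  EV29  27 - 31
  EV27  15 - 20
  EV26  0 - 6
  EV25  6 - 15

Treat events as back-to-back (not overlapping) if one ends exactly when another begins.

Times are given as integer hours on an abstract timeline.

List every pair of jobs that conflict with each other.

Sorted by start: EV26, EV25, EV27, EV28, EV30, EV29, EV31.
EV25 starts exactly when EV26 ends (back-to-back, no overlap); EV26 is clear from here.
EV27 starts exactly when EV25 ends (back-to-back, no overlap); EV25 is clear from here.
EV28 starts before EV27 ends → EV27 and EV28 overlap.
EV30 starts after EV27 ends; EV27 is clear from here.
EV30 starts after EV28 ends; EV28 is clear from here.
EV29 starts before EV30 ends → EV30 and EV29 overlap.
EV31 starts after EV30 ends.
EV31 starts after EV29 ends.

EV27 & EV28, EV29 & EV30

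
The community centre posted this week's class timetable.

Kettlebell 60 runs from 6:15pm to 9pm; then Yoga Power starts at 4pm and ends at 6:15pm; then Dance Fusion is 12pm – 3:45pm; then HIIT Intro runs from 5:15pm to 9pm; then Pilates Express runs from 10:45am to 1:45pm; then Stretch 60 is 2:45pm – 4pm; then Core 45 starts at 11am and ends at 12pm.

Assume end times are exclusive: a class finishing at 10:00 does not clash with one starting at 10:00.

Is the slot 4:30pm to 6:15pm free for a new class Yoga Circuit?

Pilates Express: ends 1:45pm at or before Yoga Circuit starts 4:30pm → clear.
Core 45: ends 12pm at or before Yoga Circuit starts 4:30pm → clear.
Dance Fusion: ends 3:45pm at or before Yoga Circuit starts 4:30pm → clear.
Stretch 60: ends 4pm at or before Yoga Circuit starts 4:30pm → clear.
Yoga Power: starts 4pm before Yoga Circuit ends 6:15pm, and ends 6:15pm after Yoga Circuit starts 4:30pm → overlap.
HIIT Intro: starts 5:15pm before Yoga Circuit ends 6:15pm, and ends 9pm after Yoga Circuit starts 4:30pm → overlap.
Kettlebell 60: starts 6:15pm at or after Yoga Circuit ends 6:15pm → clear.
Yoga Circuit overlaps Yoga Power, HIIT Intro.

No — it overlaps HIIT Intro, Yoga Power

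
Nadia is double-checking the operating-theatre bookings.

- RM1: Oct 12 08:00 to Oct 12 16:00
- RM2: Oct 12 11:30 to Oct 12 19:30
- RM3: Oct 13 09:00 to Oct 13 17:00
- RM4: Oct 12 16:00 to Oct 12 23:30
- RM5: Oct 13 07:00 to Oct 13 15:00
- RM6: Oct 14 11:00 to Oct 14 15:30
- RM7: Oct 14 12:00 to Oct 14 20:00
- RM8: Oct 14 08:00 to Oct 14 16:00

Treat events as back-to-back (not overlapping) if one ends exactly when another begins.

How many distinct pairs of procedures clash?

6

Sorted by start: RM1, RM2, RM4, RM5, RM3, RM8, RM6, RM7.
RM2 starts before RM1 ends → RM1 and RM2 overlap.
RM4 starts exactly when RM1 ends (back-to-back, no overlap); RM1 is clear from here.
RM4 starts before RM2 ends → RM2 and RM4 overlap.
RM5 starts after RM2 ends; RM2 is clear from here.
RM5 starts after RM4 ends; RM4 is clear from here.
RM3 starts before RM5 ends → RM5 and RM3 overlap.
RM8 starts after RM5 ends; RM5 is clear from here.
RM8 starts after RM3 ends; RM3 is clear from here.
RM6 starts before RM8 ends → RM8 and RM6 overlap.
RM7 starts before RM8 ends → RM8 and RM7 overlap.
RM7 starts before RM6 ends → RM6 and RM7 overlap.
Overlapping pairs: RM1 & RM2, RM2 & RM4, RM3 & RM5, RM6 & RM7, RM6 & RM8, RM7 & RM8 — 6 in total.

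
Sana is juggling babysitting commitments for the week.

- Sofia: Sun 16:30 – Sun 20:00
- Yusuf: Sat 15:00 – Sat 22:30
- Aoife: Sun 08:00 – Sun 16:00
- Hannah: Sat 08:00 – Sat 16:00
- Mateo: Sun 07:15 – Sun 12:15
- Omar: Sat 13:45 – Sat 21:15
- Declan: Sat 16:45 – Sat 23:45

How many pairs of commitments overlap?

6

Two intervals overlap when each starts before the other ends.
Sorted by start: Hannah, Omar, Yusuf, Declan, Mateo, Aoife, Sofia.
Omar starts before Hannah ends → Hannah and Omar overlap.
Yusuf starts before Hannah ends → Hannah and Yusuf overlap.
Declan starts after Hannah ends, so nothing later overlaps Hannah either.
Yusuf starts before Omar ends → Omar and Yusuf overlap.
Declan starts before Omar ends → Omar and Declan overlap.
Mateo starts after Omar ends, so nothing later overlaps Omar either.
Declan starts before Yusuf ends → Yusuf and Declan overlap.
Mateo starts after Yusuf ends, so nothing later overlaps Yusuf either.
Mateo starts after Declan ends, so nothing later overlaps Declan either.
Aoife starts before Mateo ends → Mateo and Aoife overlap.
Sofia starts after Mateo ends.
Sofia starts after Aoife ends.
Overlapping pairs: Aoife & Mateo, Declan & Omar, Declan & Yusuf, Hannah & Omar, Hannah & Yusuf, Omar & Yusuf — 6 in total.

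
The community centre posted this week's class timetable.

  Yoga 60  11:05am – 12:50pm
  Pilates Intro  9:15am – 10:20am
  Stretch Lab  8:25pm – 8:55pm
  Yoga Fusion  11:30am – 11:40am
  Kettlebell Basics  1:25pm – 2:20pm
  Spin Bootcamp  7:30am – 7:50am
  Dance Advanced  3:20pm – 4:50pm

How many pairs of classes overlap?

1

Check each pair: they overlap iff neither finishes before the other starts.
Sorted by start: Spin Bootcamp, Pilates Intro, Yoga 60, Yoga Fusion, Kettlebell Basics, Dance Advanced, Stretch Lab.
Pilates Intro starts after Spin Bootcamp ends, so Spin Bootcamp has no further overlaps.
Yoga 60 starts after Pilates Intro ends, so Pilates Intro has no further overlaps.
Yoga Fusion starts before Yoga 60 ends → Yoga 60 and Yoga Fusion overlap.
Kettlebell Basics starts after Yoga 60 ends, so Yoga 60 has no further overlaps.
Kettlebell Basics starts after Yoga Fusion ends, so Yoga Fusion has no further overlaps.
Dance Advanced starts after Kettlebell Basics ends, so Kettlebell Basics has no further overlaps.
Stretch Lab starts after Dance Advanced ends.
Overlapping pairs: Yoga 60 & Yoga Fusion — 1 in total.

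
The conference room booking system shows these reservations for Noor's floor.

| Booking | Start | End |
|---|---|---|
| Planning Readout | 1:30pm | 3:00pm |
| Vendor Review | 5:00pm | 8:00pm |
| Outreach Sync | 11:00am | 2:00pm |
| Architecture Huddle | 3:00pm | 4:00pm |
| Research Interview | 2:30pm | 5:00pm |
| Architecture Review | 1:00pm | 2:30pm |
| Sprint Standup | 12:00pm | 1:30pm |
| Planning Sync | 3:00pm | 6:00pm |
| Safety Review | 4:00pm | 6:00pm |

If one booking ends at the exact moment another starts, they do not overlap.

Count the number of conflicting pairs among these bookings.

13

Sorted by start: Outreach Sync, Sprint Standup, Architecture Review, Planning Readout, Research Interview, Planning Sync, Architecture Huddle, Safety Review, Vendor Review.
Sprint Standup starts before Outreach Sync ends → Outreach Sync and Sprint Standup overlap.
Architecture Review starts before Outreach Sync ends → Outreach Sync and Architecture Review overlap.
Planning Readout starts before Outreach Sync ends → Outreach Sync and Planning Readout overlap.
Research Interview starts after Outreach Sync ends, so Outreach Sync has no further overlaps.
Architecture Review starts before Sprint Standup ends → Sprint Standup and Architecture Review overlap.
Planning Readout starts exactly when Sprint Standup ends (back-to-back, no overlap), so Sprint Standup has no further overlaps.
Planning Readout starts before Architecture Review ends → Architecture Review and Planning Readout overlap.
Research Interview starts exactly when Architecture Review ends (back-to-back, no overlap), so Architecture Review has no further overlaps.
Research Interview starts before Planning Readout ends → Planning Readout and Research Interview overlap.
Planning Sync starts exactly when Planning Readout ends (back-to-back, no overlap), so Planning Readout has no further overlaps.
Planning Sync starts before Research Interview ends → Research Interview and Planning Sync overlap.
Architecture Huddle starts before Research Interview ends → Research Interview and Architecture Huddle overlap.
Safety Review starts before Research Interview ends → Research Interview and Safety Review overlap.
Vendor Review starts exactly when Research Interview ends (back-to-back, no overlap).
Architecture Huddle starts before Planning Sync ends → Planning Sync and Architecture Huddle overlap.
Safety Review starts before Planning Sync ends → Planning Sync and Safety Review overlap.
Vendor Review starts before Planning Sync ends → Planning Sync and Vendor Review overlap.
Safety Review starts exactly when Architecture Huddle ends (back-to-back, no overlap), so Architecture Huddle has no further overlaps.
Vendor Review starts before Safety Review ends → Safety Review and Vendor Review overlap.
Overlapping pairs: Architecture Huddle & Planning Sync, Architecture Huddle & Research Interview, Architecture Review & Outreach Sync, Architecture Review & Planning Readout, Architecture Review & Sprint Standup, Outreach Sync & Planning Readout, Outreach Sync & Sprint Standup, Planning Readout & Research Interview, Planning Sync & Research Interview, Planning Sync & Safety Review, Planning Sync & Vendor Review, Research Interview & Safety Review, Safety Review & Vendor Review — 13 in total.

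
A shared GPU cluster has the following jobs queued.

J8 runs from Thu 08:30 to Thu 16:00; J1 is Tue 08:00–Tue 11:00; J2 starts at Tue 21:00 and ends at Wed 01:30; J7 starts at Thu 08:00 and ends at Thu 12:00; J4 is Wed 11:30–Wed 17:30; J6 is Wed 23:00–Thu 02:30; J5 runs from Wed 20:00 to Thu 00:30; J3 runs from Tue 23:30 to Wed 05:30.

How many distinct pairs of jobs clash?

Sorted by start: J1, J2, J3, J4, J5, J6, J7, J8.
J2 starts after J1 ends — done with J1.
J3 starts before J2 ends → J2 and J3 overlap.
J4 starts after J2 ends — done with J2.
J4 starts after J3 ends — done with J3.
J5 starts after J4 ends — done with J4.
J6 starts before J5 ends → J5 and J6 overlap.
J7 starts after J5 ends — done with J5.
J7 starts after J6 ends — done with J6.
J8 starts before J7 ends → J7 and J8 overlap.
Overlapping pairs: J2 & J3, J5 & J6, J7 & J8 — 3 in total.

3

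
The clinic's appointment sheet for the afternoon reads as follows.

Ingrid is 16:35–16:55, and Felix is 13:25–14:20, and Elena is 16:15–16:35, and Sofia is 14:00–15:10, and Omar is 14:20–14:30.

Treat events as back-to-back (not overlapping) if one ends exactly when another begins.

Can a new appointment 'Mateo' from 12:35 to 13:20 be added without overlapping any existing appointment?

Felix: starts 13:25 at or after Mateo ends 13:20 → clear.
Sofia: starts 14:00 at or after Mateo ends 13:20 → clear.
Omar: starts 14:20 at or after Mateo ends 13:20 → clear.
Elena: starts 16:15 at or after Mateo ends 13:20 → clear.
Ingrid: starts 16:35 at or after Mateo ends 13:20 → clear.

Yes — the slot is free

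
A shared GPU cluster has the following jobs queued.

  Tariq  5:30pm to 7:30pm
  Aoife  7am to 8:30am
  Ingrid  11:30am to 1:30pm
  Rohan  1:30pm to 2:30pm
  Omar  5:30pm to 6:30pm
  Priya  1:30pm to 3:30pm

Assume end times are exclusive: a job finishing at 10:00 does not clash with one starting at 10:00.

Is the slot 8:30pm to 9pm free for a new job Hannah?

Aoife: ends 8:30am at or before Hannah starts 8:30pm → clear.
Ingrid: ends 1:30pm at or before Hannah starts 8:30pm → clear.
Priya: ends 3:30pm at or before Hannah starts 8:30pm → clear.
Rohan: ends 2:30pm at or before Hannah starts 8:30pm → clear.
Omar: ends 6:30pm at or before Hannah starts 8:30pm → clear.
Tariq: ends 7:30pm at or before Hannah starts 8:30pm → clear.

Yes — the slot is free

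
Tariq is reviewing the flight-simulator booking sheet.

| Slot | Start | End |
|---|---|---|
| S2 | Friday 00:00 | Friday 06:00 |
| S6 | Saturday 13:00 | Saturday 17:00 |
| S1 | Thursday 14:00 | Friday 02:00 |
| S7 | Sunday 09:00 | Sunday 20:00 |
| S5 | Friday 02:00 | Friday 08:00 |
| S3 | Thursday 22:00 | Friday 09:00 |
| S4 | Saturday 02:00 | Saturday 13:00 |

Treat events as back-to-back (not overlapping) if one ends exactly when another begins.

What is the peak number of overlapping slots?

3

Sweep the timeline, counting +1 at each start and −1 at each end (ends before starts at a tie):
Thursday 14:00 start S1 → 1
Thursday 22:00 start S3 → 2
Friday 00:00 start S2 → 3
Friday 02:00 end S1 → 2
Friday 02:00 start S5 → 3
Friday 06:00 end S2 → 2
Friday 08:00 end S5 → 1
Friday 09:00 end S3 → 0
Saturday 02:00 start S4 → 1
Saturday 13:00 end S4 → 0
Saturday 13:00 start S6 → 1
Saturday 17:00 end S6 → 0
Sunday 09:00 start S7 → 1
Sunday 20:00 end S7 → 0
Peak is 3, at Friday 00:00 (S1, S2, S3).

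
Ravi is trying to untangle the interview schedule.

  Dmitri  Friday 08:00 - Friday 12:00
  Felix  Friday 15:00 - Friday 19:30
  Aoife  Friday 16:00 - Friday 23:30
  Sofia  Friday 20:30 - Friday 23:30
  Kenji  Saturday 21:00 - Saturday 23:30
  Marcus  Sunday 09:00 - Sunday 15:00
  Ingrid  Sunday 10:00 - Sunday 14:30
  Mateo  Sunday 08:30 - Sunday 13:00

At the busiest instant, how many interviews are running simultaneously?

Sweep the timeline, counting +1 at each start and −1 at each end (ends before starts at a tie):
Friday 08:00 start Dmitri → 1
Friday 12:00 end Dmitri → 0
Friday 15:00 start Felix → 1
Friday 16:00 start Aoife → 2
Friday 19:30 end Felix → 1
Friday 20:30 start Sofia → 2
Friday 23:30 end Aoife → 1
Friday 23:30 end Sofia → 0
Saturday 21:00 start Kenji → 1
Saturday 23:30 end Kenji → 0
Sunday 08:30 start Mateo → 1
Sunday 09:00 start Marcus → 2
Sunday 10:00 start Ingrid → 3
Sunday 13:00 end Mateo → 2
Sunday 14:30 end Ingrid → 1
Sunday 15:00 end Marcus → 0
Peak is 3, at Sunday 10:00 (Ingrid, Marcus, Mateo).

3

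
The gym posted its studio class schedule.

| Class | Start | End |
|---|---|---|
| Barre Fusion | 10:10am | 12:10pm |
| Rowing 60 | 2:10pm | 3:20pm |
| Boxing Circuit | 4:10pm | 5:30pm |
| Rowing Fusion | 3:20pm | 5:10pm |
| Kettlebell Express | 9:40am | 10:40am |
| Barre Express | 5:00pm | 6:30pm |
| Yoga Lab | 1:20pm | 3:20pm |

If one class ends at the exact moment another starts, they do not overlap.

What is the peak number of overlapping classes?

Sort all start/end points and keep a running count:
9:40am start Kettlebell Express → 1
10:10am start Barre Fusion → 2
10:40am end Kettlebell Express → 1
12:10pm end Barre Fusion → 0
1:20pm start Yoga Lab → 1
2:10pm start Rowing 60 → 2
3:20pm end Rowing 60 → 1
3:20pm end Yoga Lab → 0
3:20pm start Rowing Fusion → 1
4:10pm start Boxing Circuit → 2
5:00pm start Barre Express → 3
5:10pm end Rowing Fusion → 2
5:30pm end Boxing Circuit → 1
6:30pm end Barre Express → 0
Peak is 3, at 5:00pm (Barre Express, Boxing Circuit, Rowing Fusion).

3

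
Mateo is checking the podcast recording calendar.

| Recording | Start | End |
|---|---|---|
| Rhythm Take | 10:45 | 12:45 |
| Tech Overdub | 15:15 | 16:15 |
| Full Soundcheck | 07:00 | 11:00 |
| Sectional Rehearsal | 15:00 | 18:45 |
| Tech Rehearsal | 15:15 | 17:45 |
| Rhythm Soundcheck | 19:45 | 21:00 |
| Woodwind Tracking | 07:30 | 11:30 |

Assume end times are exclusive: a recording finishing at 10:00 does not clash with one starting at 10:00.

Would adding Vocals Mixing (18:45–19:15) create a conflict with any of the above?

No — it doesn't clash with anything

Full Soundcheck: ends 11:00 at or before Vocals Mixing starts 18:45 → clear.
Woodwind Tracking: ends 11:30 at or before Vocals Mixing starts 18:45 → clear.
Rhythm Take: ends 12:45 at or before Vocals Mixing starts 18:45 → clear.
Sectional Rehearsal: ends 18:45 at or before Vocals Mixing starts 18:45 → clear.
Tech Rehearsal: ends 17:45 at or before Vocals Mixing starts 18:45 → clear.
Tech Overdub: ends 16:15 at or before Vocals Mixing starts 18:45 → clear.
Rhythm Soundcheck: starts 19:45 at or after Vocals Mixing ends 19:15 → clear.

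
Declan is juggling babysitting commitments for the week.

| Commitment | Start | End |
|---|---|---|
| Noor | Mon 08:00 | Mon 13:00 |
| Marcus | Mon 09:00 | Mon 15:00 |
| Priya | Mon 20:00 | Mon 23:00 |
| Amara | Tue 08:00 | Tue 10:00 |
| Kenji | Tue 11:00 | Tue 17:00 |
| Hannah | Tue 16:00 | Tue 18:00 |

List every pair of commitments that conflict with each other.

Hannah & Kenji, Marcus & Noor

Sorted by start: Noor, Marcus, Priya, Amara, Kenji, Hannah.
Marcus starts before Noor ends → Noor and Marcus overlap.
Priya starts after Noor ends, so Noor has no further overlaps.
Priya starts after Marcus ends, so Marcus has no further overlaps.
Amara starts after Priya ends, so Priya has no further overlaps.
Kenji starts after Amara ends, so Amara has no further overlaps.
Hannah starts before Kenji ends → Kenji and Hannah overlap.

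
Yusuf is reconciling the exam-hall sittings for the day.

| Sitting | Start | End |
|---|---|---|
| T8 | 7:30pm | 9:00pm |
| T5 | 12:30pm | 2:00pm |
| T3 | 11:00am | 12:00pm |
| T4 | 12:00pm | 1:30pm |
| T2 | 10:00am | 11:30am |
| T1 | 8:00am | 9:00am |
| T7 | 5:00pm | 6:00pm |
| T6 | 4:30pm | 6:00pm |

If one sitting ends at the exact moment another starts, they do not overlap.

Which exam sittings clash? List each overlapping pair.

T2 & T3, T4 & T5, T6 & T7

Check each pair: they overlap iff neither finishes before the other starts.
Sorted by start: T1, T2, T3, T4, T5, T6, T7, T8.
T2 starts after T1 ends; T1 is clear from here.
T3 starts before T2 ends → T2 and T3 overlap.
T4 starts after T2 ends; T2 is clear from here.
T4 starts exactly when T3 ends (back-to-back, no overlap); T3 is clear from here.
T5 starts before T4 ends → T4 and T5 overlap.
T6 starts after T4 ends; T4 is clear from here.
T6 starts after T5 ends; T5 is clear from here.
T7 starts before T6 ends → T6 and T7 overlap.
T8 starts after T6 ends.
T8 starts after T7 ends.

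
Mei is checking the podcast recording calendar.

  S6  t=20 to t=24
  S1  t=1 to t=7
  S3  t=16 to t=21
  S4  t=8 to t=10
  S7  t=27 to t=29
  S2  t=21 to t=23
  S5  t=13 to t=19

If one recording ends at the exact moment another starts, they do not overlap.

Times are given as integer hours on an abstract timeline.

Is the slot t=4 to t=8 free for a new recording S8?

No — it overlaps S1

S1: starts t=1 before S8 ends t=8, and ends t=7 after S8 starts t=4 → overlap.
S4: starts t=8 at or after S8 ends t=8 → clear.
S5: starts t=13 at or after S8 ends t=8 → clear.
S3: starts t=16 at or after S8 ends t=8 → clear.
S6: starts t=20 at or after S8 ends t=8 → clear.
S2: starts t=21 at or after S8 ends t=8 → clear.
S7: starts t=27 at or after S8 ends t=8 → clear.
S8 overlaps S1.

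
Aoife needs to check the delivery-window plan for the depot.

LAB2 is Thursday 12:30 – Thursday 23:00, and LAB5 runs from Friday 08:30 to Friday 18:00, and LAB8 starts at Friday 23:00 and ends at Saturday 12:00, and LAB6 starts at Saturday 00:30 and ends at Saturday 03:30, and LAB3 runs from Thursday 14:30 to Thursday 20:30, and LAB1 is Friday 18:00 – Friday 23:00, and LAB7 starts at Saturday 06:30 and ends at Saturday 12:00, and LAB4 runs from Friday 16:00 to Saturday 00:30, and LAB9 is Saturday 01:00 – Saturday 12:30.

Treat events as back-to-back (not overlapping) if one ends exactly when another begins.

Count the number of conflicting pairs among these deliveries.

9

Sorted by start: LAB2, LAB3, LAB5, LAB4, LAB1, LAB8, LAB6, LAB9, LAB7.
LAB3 starts before LAB2 ends → LAB2 and LAB3 overlap.
LAB5 starts after LAB2 ends, so nothing later overlaps LAB2 either.
LAB5 starts after LAB3 ends, so nothing later overlaps LAB3 either.
LAB4 starts before LAB5 ends → LAB5 and LAB4 overlap.
LAB1 starts exactly when LAB5 ends (back-to-back, no overlap), so nothing later overlaps LAB5 either.
LAB1 starts before LAB4 ends → LAB4 and LAB1 overlap.
LAB8 starts before LAB4 ends → LAB4 and LAB8 overlap.
LAB6 starts exactly when LAB4 ends (back-to-back, no overlap), so nothing later overlaps LAB4 either.
LAB8 starts exactly when LAB1 ends (back-to-back, no overlap), so nothing later overlaps LAB1 either.
LAB6 starts before LAB8 ends → LAB8 and LAB6 overlap.
LAB9 starts before LAB8 ends → LAB8 and LAB9 overlap.
LAB7 starts before LAB8 ends → LAB8 and LAB7 overlap.
LAB9 starts before LAB6 ends → LAB6 and LAB9 overlap.
LAB7 starts after LAB6 ends.
LAB7 starts before LAB9 ends → LAB9 and LAB7 overlap.
Overlapping pairs: LAB1 & LAB4, LAB2 & LAB3, LAB4 & LAB5, LAB4 & LAB8, LAB6 & LAB8, LAB6 & LAB9, LAB7 & LAB8, LAB7 & LAB9, LAB8 & LAB9 — 9 in total.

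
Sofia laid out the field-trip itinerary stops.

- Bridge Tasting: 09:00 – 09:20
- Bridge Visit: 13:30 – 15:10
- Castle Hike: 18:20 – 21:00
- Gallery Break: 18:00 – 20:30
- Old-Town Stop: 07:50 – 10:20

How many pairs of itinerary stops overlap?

Check each pair: they overlap iff neither finishes before the other starts.
Sorted by start: Old-Town Stop, Bridge Tasting, Bridge Visit, Gallery Break, Castle Hike.
Bridge Tasting starts before Old-Town Stop ends → Old-Town Stop and Bridge Tasting overlap.
Bridge Visit starts after Old-Town Stop ends; Old-Town Stop is clear from here.
Bridge Visit starts after Bridge Tasting ends; Bridge Tasting is clear from here.
Gallery Break starts after Bridge Visit ends; Bridge Visit is clear from here.
Castle Hike starts before Gallery Break ends → Gallery Break and Castle Hike overlap.
Overlapping pairs: Bridge Tasting & Old-Town Stop, Castle Hike & Gallery Break — 2 in total.

2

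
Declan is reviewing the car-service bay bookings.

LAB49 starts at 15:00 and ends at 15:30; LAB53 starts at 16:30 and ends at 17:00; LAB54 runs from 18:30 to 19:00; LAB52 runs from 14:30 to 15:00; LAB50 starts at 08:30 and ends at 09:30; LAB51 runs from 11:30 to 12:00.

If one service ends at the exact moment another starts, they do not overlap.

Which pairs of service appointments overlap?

Check each pair: they overlap iff neither finishes before the other starts.
Sorted by start: LAB50, LAB51, LAB52, LAB49, LAB53, LAB54.
LAB51 starts after LAB50 ends — done with LAB50.
LAB52 starts after LAB51 ends — done with LAB51.
LAB49 starts exactly when LAB52 ends (back-to-back, no overlap) — done with LAB52.
LAB53 starts after LAB49 ends — done with LAB49.
LAB54 starts after LAB53 ends.

no conflicts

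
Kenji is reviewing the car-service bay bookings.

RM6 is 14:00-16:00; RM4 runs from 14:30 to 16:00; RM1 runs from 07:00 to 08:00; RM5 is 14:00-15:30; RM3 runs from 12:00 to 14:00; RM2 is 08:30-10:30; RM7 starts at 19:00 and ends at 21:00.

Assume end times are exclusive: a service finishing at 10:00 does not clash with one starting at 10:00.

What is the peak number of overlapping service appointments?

3

Walk through starts and ends in time order (an end at T is processed before a start at T):
07:00 start RM1 → 1
08:00 end RM1 → 0
08:30 start RM2 → 1
10:30 end RM2 → 0
12:00 start RM3 → 1
14:00 end RM3 → 0
14:00 start RM5 → 1
14:00 start RM6 → 2
14:30 start RM4 → 3
15:30 end RM5 → 2
16:00 end RM4 → 1
16:00 end RM6 → 0
19:00 start RM7 → 1
21:00 end RM7 → 0
Peak is 3, at 14:30 (RM4, RM5, RM6).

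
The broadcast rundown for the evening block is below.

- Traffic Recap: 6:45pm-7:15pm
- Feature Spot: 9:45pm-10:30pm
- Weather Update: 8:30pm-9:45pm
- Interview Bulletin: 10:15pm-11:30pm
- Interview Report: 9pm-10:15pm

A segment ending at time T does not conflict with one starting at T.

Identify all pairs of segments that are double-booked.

Check each pair: they overlap iff neither finishes before the other starts.
Sorted by start: Traffic Recap, Weather Update, Interview Report, Feature Spot, Interview Bulletin.
Weather Update starts after Traffic Recap ends, so Traffic Recap has no further overlaps.
Interview Report starts before Weather Update ends → Weather Update and Interview Report overlap.
Feature Spot starts exactly when Weather Update ends (back-to-back, no overlap), so Weather Update has no further overlaps.
Feature Spot starts before Interview Report ends → Interview Report and Feature Spot overlap.
Interview Bulletin starts exactly when Interview Report ends (back-to-back, no overlap).
Interview Bulletin starts before Feature Spot ends → Feature Spot and Interview Bulletin overlap.

Feature Spot & Interview Bulletin, Feature Spot & Interview Report, Interview Report & Weather Update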